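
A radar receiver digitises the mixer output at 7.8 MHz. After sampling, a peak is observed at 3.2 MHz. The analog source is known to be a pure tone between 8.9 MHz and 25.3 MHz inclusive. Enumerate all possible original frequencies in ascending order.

11 MHz, 12.4 MHz, 18.8 MHz, 20.2 MHz

Frequencies that alias to 3.2 MHz are k·fs ± 3.2 MHz for integer k ≥ 0.
k=0: 3.2 MHz.
k=1: 4.6 MHz, 11 MHz.
k=2: 12.4 MHz, 18.8 MHz.
k=3: 20.2 MHz, 26.6 MHz.
k=4: 28 MHz, 34.4 MHz.
Within [8.9 MHz, 25.3 MHz]: 11 MHz, 12.4 MHz, 18.8 MHz, 20.2 MHz.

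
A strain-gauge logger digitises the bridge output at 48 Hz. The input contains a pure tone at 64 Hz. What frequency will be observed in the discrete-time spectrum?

64 Hz mod fs = 16 Hz.
16 Hz ≤ fs/2 = 24 Hz, appears at 16 Hz.

16 Hz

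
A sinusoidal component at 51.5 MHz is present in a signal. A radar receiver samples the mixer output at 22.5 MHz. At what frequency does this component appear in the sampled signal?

6.5 MHz

51.5 MHz mod fs = 6.5 MHz.
6.5 MHz ≤ fs/2 = 11.25 MHz, appears at 6.5 MHz.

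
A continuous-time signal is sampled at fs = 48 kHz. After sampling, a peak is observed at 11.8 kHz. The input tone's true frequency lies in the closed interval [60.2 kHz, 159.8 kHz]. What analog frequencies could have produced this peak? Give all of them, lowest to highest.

84.2 kHz, 107.8 kHz, 132.2 kHz, 155.8 kHz

Frequencies that alias to 11.8 kHz are k·fs ± 11.8 kHz for integer k ≥ 0.
k=0: 11.8 kHz.
k=1: 36.2 kHz, 59.8 kHz.
k=2: 84.2 kHz, 107.8 kHz.
k=3: 132.2 kHz, 155.8 kHz.
k=4: 180.2 kHz, 203.8 kHz.
Within [60.2 kHz, 159.8 kHz]: 84.2 kHz, 107.8 kHz, 132.2 kHz, 155.8 kHz.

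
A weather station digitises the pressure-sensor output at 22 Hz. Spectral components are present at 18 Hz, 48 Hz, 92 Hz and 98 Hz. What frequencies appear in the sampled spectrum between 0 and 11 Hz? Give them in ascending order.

fs/2 = 11 Hz.
18 Hz > fs/2 = 11 Hz, folds to fs − 18 Hz = 4 Hz.
48 Hz mod fs = 4 Hz.
4 Hz ≤ fs/2 = 11 Hz, appears at 4 Hz.
92 Hz mod fs = 4 Hz.
4 Hz ≤ fs/2 = 11 Hz, appears at 4 Hz.
98 Hz mod fs = 10 Hz.
10 Hz ≤ fs/2 = 11 Hz, appears at 10 Hz.
Distinct values: {4 Hz, 10 Hz}.

4 Hz, 10 Hz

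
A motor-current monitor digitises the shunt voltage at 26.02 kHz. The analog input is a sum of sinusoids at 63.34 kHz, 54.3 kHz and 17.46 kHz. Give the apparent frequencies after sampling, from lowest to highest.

fs/2 = 13.01 kHz.
63.34 kHz mod fs = 11.3 kHz.
11.3 kHz ≤ fs/2 = 13.01 kHz, appears at 11.3 kHz.
54.3 kHz mod fs = 2.26 kHz.
2.26 kHz ≤ fs/2 = 13.01 kHz, appears at 2.26 kHz.
17.46 kHz > fs/2 = 13.01 kHz, folds to fs − 17.46 kHz = 8.56 kHz.
Distinct values: {2.26 kHz, 8.56 kHz, 11.3 kHz}.

2.26 kHz, 8.56 kHz, 11.3 kHz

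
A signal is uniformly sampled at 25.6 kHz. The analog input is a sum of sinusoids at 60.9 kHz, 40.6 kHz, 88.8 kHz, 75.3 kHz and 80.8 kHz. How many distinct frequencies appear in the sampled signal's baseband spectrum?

fs/2 = 12.8 kHz.
60.9 kHz mod fs = 9.7 kHz.
9.7 kHz ≤ fs/2 = 12.8 kHz, appears at 9.7 kHz.
40.6 kHz mod fs = 15 kHz.
15 kHz > fs/2 = 12.8 kHz, folds to fs − 15 kHz = 10.6 kHz.
88.8 kHz mod fs = 12 kHz.
12 kHz ≤ fs/2 = 12.8 kHz, appears at 12 kHz.
75.3 kHz mod fs = 24.1 kHz.
24.1 kHz > fs/2 = 12.8 kHz, folds to fs − 24.1 kHz = 1.5 kHz.
80.8 kHz mod fs = 4 kHz.
4 kHz ≤ fs/2 = 12.8 kHz, appears at 4 kHz.
Distinct values: {1.5 kHz, 4 kHz, 9.7 kHz, 10.6 kHz, 12 kHz} → 5.

5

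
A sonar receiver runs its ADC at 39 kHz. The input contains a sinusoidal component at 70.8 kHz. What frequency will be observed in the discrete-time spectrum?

7.2 kHz

70.8 kHz mod fs = 31.8 kHz.
31.8 kHz > fs/2 = 19.5 kHz, folds to fs − 31.8 kHz = 7.2 kHz.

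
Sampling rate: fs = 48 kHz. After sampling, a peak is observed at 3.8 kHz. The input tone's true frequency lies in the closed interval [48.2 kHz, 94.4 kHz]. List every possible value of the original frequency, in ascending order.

51.8 kHz, 92.2 kHz

Frequencies that alias to 3.8 kHz are k·fs ± 3.8 kHz for integer k ≥ 0.
k=0: 3.8 kHz.
k=1: 44.2 kHz, 51.8 kHz.
k=2: 92.2 kHz, 99.8 kHz.
k=3: 140.2 kHz, 147.8 kHz.
Within [48.2 kHz, 94.4 kHz]: 51.8 kHz, 92.2 kHz.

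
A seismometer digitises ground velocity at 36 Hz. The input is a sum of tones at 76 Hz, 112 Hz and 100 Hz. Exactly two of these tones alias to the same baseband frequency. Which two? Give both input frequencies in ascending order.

fs/2 = 18 Hz.
76 Hz mod fs = 4 Hz.
4 Hz ≤ fs/2 = 18 Hz, appears at 4 Hz.
112 Hz mod fs = 4 Hz.
4 Hz ≤ fs/2 = 18 Hz, appears at 4 Hz.
100 Hz mod fs = 28 Hz.
28 Hz > fs/2 = 18 Hz, folds to fs − 28 Hz = 8 Hz.
76 Hz and 112 Hz both map to 4 Hz.

76 Hz, 112 Hz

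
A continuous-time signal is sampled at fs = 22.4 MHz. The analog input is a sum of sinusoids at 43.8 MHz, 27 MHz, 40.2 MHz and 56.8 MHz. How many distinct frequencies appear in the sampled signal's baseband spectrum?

fs/2 = 11.2 MHz.
43.8 MHz mod fs = 21.4 MHz.
21.4 MHz > fs/2 = 11.2 MHz, folds to fs − 21.4 MHz = 1 MHz.
27 MHz mod fs = 4.6 MHz.
4.6 MHz ≤ fs/2 = 11.2 MHz, appears at 4.6 MHz.
40.2 MHz mod fs = 17.8 MHz.
17.8 MHz > fs/2 = 11.2 MHz, folds to fs − 17.8 MHz = 4.6 MHz.
56.8 MHz mod fs = 12 MHz.
12 MHz > fs/2 = 11.2 MHz, folds to fs − 12 MHz = 10.4 MHz.
Distinct values: {1 MHz, 4.6 MHz, 10.4 MHz} → 3.

3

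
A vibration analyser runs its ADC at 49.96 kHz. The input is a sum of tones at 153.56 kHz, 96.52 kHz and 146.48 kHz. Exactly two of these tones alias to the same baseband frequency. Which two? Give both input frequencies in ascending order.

fs/2 = 24.98 kHz.
153.56 kHz mod fs = 3.68 kHz.
3.68 kHz ≤ fs/2 = 24.98 kHz, appears at 3.68 kHz.
96.52 kHz mod fs = 46.56 kHz.
46.56 kHz > fs/2 = 24.98 kHz, folds to fs − 46.56 kHz = 3.4 kHz.
146.48 kHz mod fs = 46.56 kHz.
46.56 kHz > fs/2 = 24.98 kHz, folds to fs − 46.56 kHz = 3.4 kHz.
96.52 kHz and 146.48 kHz both map to 3.4 kHz.

96.52 kHz, 146.48 kHz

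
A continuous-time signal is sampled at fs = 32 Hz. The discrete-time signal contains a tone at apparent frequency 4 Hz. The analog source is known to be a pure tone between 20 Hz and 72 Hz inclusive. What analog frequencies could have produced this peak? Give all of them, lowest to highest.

Frequencies that alias to 4 Hz are k·fs ± 4 Hz for integer k ≥ 0.
k=0: 4 Hz.
k=1: 28 Hz, 36 Hz.
k=2: 60 Hz, 68 Hz.
k=3: 92 Hz, 100 Hz.
Within [20 Hz, 72 Hz]: 28 Hz, 36 Hz, 60 Hz, 68 Hz.

28 Hz, 36 Hz, 60 Hz, 68 Hz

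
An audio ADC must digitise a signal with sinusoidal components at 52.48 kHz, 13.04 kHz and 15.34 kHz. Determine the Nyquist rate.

Highest-frequency component: 52.48 kHz.
Nyquist rate = 2 × 52.48 kHz = 104.96 kHz.

104.96 kHz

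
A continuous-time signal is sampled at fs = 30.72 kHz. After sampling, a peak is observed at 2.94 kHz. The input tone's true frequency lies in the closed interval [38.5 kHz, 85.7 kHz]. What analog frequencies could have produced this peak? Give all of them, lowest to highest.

58.5 kHz, 64.38 kHz

Frequencies that alias to 2.94 kHz are k·fs ± 2.94 kHz for integer k ≥ 0.
k=0: 2.94 kHz.
k=1: 27.78 kHz, 33.66 kHz.
k=2: 58.5 kHz, 64.38 kHz.
k=3: 89.22 kHz, 95.1 kHz.
Within [38.5 kHz, 85.7 kHz]: 58.5 kHz, 64.38 kHz.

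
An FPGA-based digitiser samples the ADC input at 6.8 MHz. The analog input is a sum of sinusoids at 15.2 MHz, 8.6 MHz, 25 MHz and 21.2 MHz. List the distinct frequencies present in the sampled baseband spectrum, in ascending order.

0.8 MHz, 1.6 MHz, 1.8 MHz, 2.2 MHz

fs/2 = 3.4 MHz.
15.2 MHz mod fs = 1.6 MHz.
1.6 MHz ≤ fs/2 = 3.4 MHz, appears at 1.6 MHz.
8.6 MHz mod fs = 1.8 MHz.
1.8 MHz ≤ fs/2 = 3.4 MHz, appears at 1.8 MHz.
25 MHz mod fs = 4.6 MHz.
4.6 MHz > fs/2 = 3.4 MHz, folds to fs − 4.6 MHz = 2.2 MHz.
21.2 MHz mod fs = 0.8 MHz.
0.8 MHz ≤ fs/2 = 3.4 MHz, appears at 0.8 MHz.
Distinct values: {0.8 MHz, 1.6 MHz, 1.8 MHz, 2.2 MHz}.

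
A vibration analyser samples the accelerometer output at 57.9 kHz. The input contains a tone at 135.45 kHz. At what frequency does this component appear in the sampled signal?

135.45 kHz mod fs = 19.65 kHz.
19.65 kHz ≤ fs/2 = 28.95 kHz, appears at 19.65 kHz.

19.65 kHz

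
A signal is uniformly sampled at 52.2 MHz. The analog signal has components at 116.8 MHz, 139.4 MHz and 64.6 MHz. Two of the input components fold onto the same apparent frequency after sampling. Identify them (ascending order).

64.6 MHz, 116.8 MHz

fs/2 = 26.1 MHz.
116.8 MHz mod fs = 12.4 MHz.
12.4 MHz ≤ fs/2 = 26.1 MHz, appears at 12.4 MHz.
139.4 MHz mod fs = 35 MHz.
35 MHz > fs/2 = 26.1 MHz, folds to fs − 35 MHz = 17.2 MHz.
64.6 MHz mod fs = 12.4 MHz.
12.4 MHz ≤ fs/2 = 26.1 MHz, appears at 12.4 MHz.
64.6 MHz and 116.8 MHz both map to 12.4 MHz.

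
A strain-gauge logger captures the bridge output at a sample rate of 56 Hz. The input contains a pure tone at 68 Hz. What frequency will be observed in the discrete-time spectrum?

12 Hz

68 Hz mod fs = 12 Hz.
12 Hz ≤ fs/2 = 28 Hz, appears at 12 Hz.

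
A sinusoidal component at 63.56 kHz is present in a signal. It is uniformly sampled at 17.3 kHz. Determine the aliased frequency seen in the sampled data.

63.56 kHz mod fs = 11.66 kHz.
11.66 kHz > fs/2 = 8.65 kHz, folds to fs − 11.66 kHz = 5.64 kHz.

5.64 kHz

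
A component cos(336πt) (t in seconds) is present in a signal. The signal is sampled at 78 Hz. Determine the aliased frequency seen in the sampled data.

12 Hz

ω = 336π rad/s → f = ω/(2π) = 168 Hz.
168 Hz mod fs = 12 Hz.
12 Hz ≤ fs/2 = 39 Hz, appears at 12 Hz.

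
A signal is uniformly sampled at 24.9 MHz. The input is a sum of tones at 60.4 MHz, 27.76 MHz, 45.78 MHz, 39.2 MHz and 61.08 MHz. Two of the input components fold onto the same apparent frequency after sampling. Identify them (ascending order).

fs/2 = 12.45 MHz.
60.4 MHz mod fs = 10.6 MHz.
10.6 MHz ≤ fs/2 = 12.45 MHz, appears at 10.6 MHz.
27.76 MHz mod fs = 2.86 MHz.
2.86 MHz ≤ fs/2 = 12.45 MHz, appears at 2.86 MHz.
45.78 MHz mod fs = 20.88 MHz.
20.88 MHz > fs/2 = 12.45 MHz, folds to fs − 20.88 MHz = 4.02 MHz.
39.2 MHz mod fs = 14.3 MHz.
14.3 MHz > fs/2 = 12.45 MHz, folds to fs − 14.3 MHz = 10.6 MHz.
61.08 MHz mod fs = 11.28 MHz.
11.28 MHz ≤ fs/2 = 12.45 MHz, appears at 11.28 MHz.
39.2 MHz and 60.4 MHz both map to 10.6 MHz.

39.2 MHz, 60.4 MHz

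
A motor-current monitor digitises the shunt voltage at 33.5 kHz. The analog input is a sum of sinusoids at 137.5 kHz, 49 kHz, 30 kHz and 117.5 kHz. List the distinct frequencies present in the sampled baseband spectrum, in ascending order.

fs/2 = 16.75 kHz.
137.5 kHz mod fs = 3.5 kHz.
3.5 kHz ≤ fs/2 = 16.75 kHz, appears at 3.5 kHz.
49 kHz mod fs = 15.5 kHz.
15.5 kHz ≤ fs/2 = 16.75 kHz, appears at 15.5 kHz.
30 kHz > fs/2 = 16.75 kHz, folds to fs − 30 kHz = 3.5 kHz.
117.5 kHz mod fs = 17 kHz.
17 kHz > fs/2 = 16.75 kHz, folds to fs − 17 kHz = 16.5 kHz.
Distinct values: {3.5 kHz, 15.5 kHz, 16.5 kHz}.

3.5 kHz, 15.5 kHz, 16.5 kHz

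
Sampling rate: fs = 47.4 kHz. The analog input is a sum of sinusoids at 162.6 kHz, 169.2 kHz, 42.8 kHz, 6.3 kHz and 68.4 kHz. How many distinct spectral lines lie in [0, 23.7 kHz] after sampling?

fs/2 = 23.7 kHz.
162.6 kHz mod fs = 20.4 kHz.
20.4 kHz ≤ fs/2 = 23.7 kHz, appears at 20.4 kHz.
169.2 kHz mod fs = 27 kHz.
27 kHz > fs/2 = 23.7 kHz, folds to fs − 27 kHz = 20.4 kHz.
42.8 kHz > fs/2 = 23.7 kHz, folds to fs − 42.8 kHz = 4.6 kHz.
6.3 kHz ≤ fs/2 = 23.7 kHz, passes unchanged.
68.4 kHz mod fs = 21 kHz.
21 kHz ≤ fs/2 = 23.7 kHz, appears at 21 kHz.
Distinct values: {4.6 kHz, 6.3 kHz, 20.4 kHz, 21 kHz} → 4.

4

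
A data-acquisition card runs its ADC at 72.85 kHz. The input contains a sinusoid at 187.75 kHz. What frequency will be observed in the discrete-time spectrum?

187.75 kHz mod fs = 42.05 kHz.
42.05 kHz > fs/2 = 36.425 kHz, folds to fs − 42.05 kHz = 30.8 kHz.

30.8 kHz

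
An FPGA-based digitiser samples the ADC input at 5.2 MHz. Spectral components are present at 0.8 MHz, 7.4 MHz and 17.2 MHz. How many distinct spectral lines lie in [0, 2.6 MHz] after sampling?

fs/2 = 2.6 MHz.
0.8 MHz ≤ fs/2 = 2.6 MHz, passes unchanged.
7.4 MHz mod fs = 2.2 MHz.
2.2 MHz ≤ fs/2 = 2.6 MHz, appears at 2.2 MHz.
17.2 MHz mod fs = 1.6 MHz.
1.6 MHz ≤ fs/2 = 2.6 MHz, appears at 1.6 MHz.
Distinct values: {0.8 MHz, 1.6 MHz, 2.2 MHz} → 3.

3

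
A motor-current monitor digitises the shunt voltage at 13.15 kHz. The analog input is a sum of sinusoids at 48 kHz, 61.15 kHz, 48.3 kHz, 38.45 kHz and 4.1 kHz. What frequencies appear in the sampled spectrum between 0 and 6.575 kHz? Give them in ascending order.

fs/2 = 6.575 kHz.
48 kHz mod fs = 8.55 kHz.
8.55 kHz > fs/2 = 6.575 kHz, folds to fs − 8.55 kHz = 4.6 kHz.
61.15 kHz mod fs = 8.55 kHz.
8.55 kHz > fs/2 = 6.575 kHz, folds to fs − 8.55 kHz = 4.6 kHz.
48.3 kHz mod fs = 8.85 kHz.
8.85 kHz > fs/2 = 6.575 kHz, folds to fs − 8.85 kHz = 4.3 kHz.
38.45 kHz mod fs = 12.15 kHz.
12.15 kHz > fs/2 = 6.575 kHz, folds to fs − 12.15 kHz = 1 kHz.
4.1 kHz ≤ fs/2 = 6.575 kHz, passes unchanged.
Distinct values: {1 kHz, 4.1 kHz, 4.3 kHz, 4.6 kHz}.

1 kHz, 4.1 kHz, 4.3 kHz, 4.6 kHz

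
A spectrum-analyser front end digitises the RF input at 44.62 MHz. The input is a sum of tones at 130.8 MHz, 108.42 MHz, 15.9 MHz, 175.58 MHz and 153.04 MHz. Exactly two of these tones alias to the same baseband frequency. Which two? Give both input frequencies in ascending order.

fs/2 = 22.31 MHz.
130.8 MHz mod fs = 41.56 MHz.
41.56 MHz > fs/2 = 22.31 MHz, folds to fs − 41.56 MHz = 3.06 MHz.
108.42 MHz mod fs = 19.18 MHz.
19.18 MHz ≤ fs/2 = 22.31 MHz, appears at 19.18 MHz.
15.9 MHz ≤ fs/2 = 22.31 MHz, passes unchanged.
175.58 MHz mod fs = 41.72 MHz.
41.72 MHz > fs/2 = 22.31 MHz, folds to fs − 41.72 MHz = 2.9 MHz.
153.04 MHz mod fs = 19.18 MHz.
19.18 MHz ≤ fs/2 = 22.31 MHz, appears at 19.18 MHz.
108.42 MHz and 153.04 MHz both map to 19.18 MHz.

108.42 MHz, 153.04 MHz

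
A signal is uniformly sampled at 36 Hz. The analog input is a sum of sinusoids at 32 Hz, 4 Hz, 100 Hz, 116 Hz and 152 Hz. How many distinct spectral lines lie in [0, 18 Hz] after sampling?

fs/2 = 18 Hz.
32 Hz > fs/2 = 18 Hz, folds to fs − 32 Hz = 4 Hz.
4 Hz ≤ fs/2 = 18 Hz, passes unchanged.
100 Hz mod fs = 28 Hz.
28 Hz > fs/2 = 18 Hz, folds to fs − 28 Hz = 8 Hz.
116 Hz mod fs = 8 Hz.
8 Hz ≤ fs/2 = 18 Hz, appears at 8 Hz.
152 Hz mod fs = 8 Hz.
8 Hz ≤ fs/2 = 18 Hz, appears at 8 Hz.
Distinct values: {4 Hz, 8 Hz} → 2.

2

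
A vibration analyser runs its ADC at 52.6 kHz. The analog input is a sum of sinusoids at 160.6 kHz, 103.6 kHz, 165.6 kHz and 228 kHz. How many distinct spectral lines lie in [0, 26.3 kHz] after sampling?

4

fs/2 = 26.3 kHz.
160.6 kHz mod fs = 2.8 kHz.
2.8 kHz ≤ fs/2 = 26.3 kHz, appears at 2.8 kHz.
103.6 kHz mod fs = 51 kHz.
51 kHz > fs/2 = 26.3 kHz, folds to fs − 51 kHz = 1.6 kHz.
165.6 kHz mod fs = 7.8 kHz.
7.8 kHz ≤ fs/2 = 26.3 kHz, appears at 7.8 kHz.
228 kHz mod fs = 17.6 kHz.
17.6 kHz ≤ fs/2 = 26.3 kHz, appears at 17.6 kHz.
Distinct values: {1.6 kHz, 2.8 kHz, 7.8 kHz, 17.6 kHz} → 4.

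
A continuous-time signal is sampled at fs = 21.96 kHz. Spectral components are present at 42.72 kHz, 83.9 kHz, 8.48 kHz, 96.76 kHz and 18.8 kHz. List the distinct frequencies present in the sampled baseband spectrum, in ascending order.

1.2 kHz, 3.16 kHz, 3.94 kHz, 8.48 kHz, 8.92 kHz

fs/2 = 10.98 kHz.
42.72 kHz mod fs = 20.76 kHz.
20.76 kHz > fs/2 = 10.98 kHz, folds to fs − 20.76 kHz = 1.2 kHz.
83.9 kHz mod fs = 18.02 kHz.
18.02 kHz > fs/2 = 10.98 kHz, folds to fs − 18.02 kHz = 3.94 kHz.
8.48 kHz ≤ fs/2 = 10.98 kHz, passes unchanged.
96.76 kHz mod fs = 8.92 kHz.
8.92 kHz ≤ fs/2 = 10.98 kHz, appears at 8.92 kHz.
18.8 kHz > fs/2 = 10.98 kHz, folds to fs − 18.8 kHz = 3.16 kHz.
Distinct values: {1.2 kHz, 3.16 kHz, 3.94 kHz, 8.48 kHz, 8.92 kHz}.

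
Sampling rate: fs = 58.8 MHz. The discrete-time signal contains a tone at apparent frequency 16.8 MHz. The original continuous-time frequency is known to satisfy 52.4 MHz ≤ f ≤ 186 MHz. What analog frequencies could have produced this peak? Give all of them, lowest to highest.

75.6 MHz, 100.8 MHz, 134.4 MHz, 159.6 MHz

Frequencies that alias to 16.8 MHz are k·fs ± 16.8 MHz for integer k ≥ 0.
k=0: 16.8 MHz.
k=1: 42 MHz, 75.6 MHz.
k=2: 100.8 MHz, 134.4 MHz.
k=3: 159.6 MHz, 193.2 MHz.
k=4: 218.4 MHz, 252 MHz.
Within [52.4 MHz, 186 MHz]: 75.6 MHz, 100.8 MHz, 134.4 MHz, 159.6 MHz.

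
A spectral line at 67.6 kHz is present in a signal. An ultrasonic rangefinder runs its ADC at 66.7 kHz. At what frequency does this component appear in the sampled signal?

0.9 kHz

67.6 kHz mod fs = 0.9 kHz.
0.9 kHz ≤ fs/2 = 33.35 kHz, appears at 0.9 kHz.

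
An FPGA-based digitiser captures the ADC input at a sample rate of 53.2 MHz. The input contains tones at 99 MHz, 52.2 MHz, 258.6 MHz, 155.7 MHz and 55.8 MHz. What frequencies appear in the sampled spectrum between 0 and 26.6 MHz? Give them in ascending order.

fs/2 = 26.6 MHz.
99 MHz mod fs = 45.8 MHz.
45.8 MHz > fs/2 = 26.6 MHz, folds to fs − 45.8 MHz = 7.4 MHz.
52.2 MHz > fs/2 = 26.6 MHz, folds to fs − 52.2 MHz = 1 MHz.
258.6 MHz mod fs = 45.8 MHz.
45.8 MHz > fs/2 = 26.6 MHz, folds to fs − 45.8 MHz = 7.4 MHz.
155.7 MHz mod fs = 49.3 MHz.
49.3 MHz > fs/2 = 26.6 MHz, folds to fs − 49.3 MHz = 3.9 MHz.
55.8 MHz mod fs = 2.6 MHz.
2.6 MHz ≤ fs/2 = 26.6 MHz, appears at 2.6 MHz.
Distinct values: {1 MHz, 2.6 MHz, 3.9 MHz, 7.4 MHz}.

1 MHz, 2.6 MHz, 3.9 MHz, 7.4 MHz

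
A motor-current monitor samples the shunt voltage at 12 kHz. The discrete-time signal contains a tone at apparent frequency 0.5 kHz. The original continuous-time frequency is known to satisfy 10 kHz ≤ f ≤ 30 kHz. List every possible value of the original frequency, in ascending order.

11.5 kHz, 12.5 kHz, 23.5 kHz, 24.5 kHz

Frequencies that alias to 0.5 kHz are k·fs ± 0.5 kHz for integer k ≥ 0.
k=0: 0.5 kHz.
k=1: 11.5 kHz, 12.5 kHz.
k=2: 23.5 kHz, 24.5 kHz.
k=3: 35.5 kHz, 36.5 kHz.
Within [10 kHz, 30 kHz]: 11.5 kHz, 12.5 kHz, 23.5 kHz, 24.5 kHz.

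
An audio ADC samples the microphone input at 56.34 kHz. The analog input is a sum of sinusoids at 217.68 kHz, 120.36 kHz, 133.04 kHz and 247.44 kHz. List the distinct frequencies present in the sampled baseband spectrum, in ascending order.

7.68 kHz, 20.36 kHz, 22.08 kHz

fs/2 = 28.17 kHz.
217.68 kHz mod fs = 48.66 kHz.
48.66 kHz > fs/2 = 28.17 kHz, folds to fs − 48.66 kHz = 7.68 kHz.
120.36 kHz mod fs = 7.68 kHz.
7.68 kHz ≤ fs/2 = 28.17 kHz, appears at 7.68 kHz.
133.04 kHz mod fs = 20.36 kHz.
20.36 kHz ≤ fs/2 = 28.17 kHz, appears at 20.36 kHz.
247.44 kHz mod fs = 22.08 kHz.
22.08 kHz ≤ fs/2 = 28.17 kHz, appears at 22.08 kHz.
Distinct values: {7.68 kHz, 20.36 kHz, 22.08 kHz}.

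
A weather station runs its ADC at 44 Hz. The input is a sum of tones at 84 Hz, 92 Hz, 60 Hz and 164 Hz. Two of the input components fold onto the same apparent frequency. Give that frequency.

4 Hz

fs/2 = 22 Hz.
84 Hz mod fs = 40 Hz.
40 Hz > fs/2 = 22 Hz, folds to fs − 40 Hz = 4 Hz.
92 Hz mod fs = 4 Hz.
4 Hz ≤ fs/2 = 22 Hz, appears at 4 Hz.
60 Hz mod fs = 16 Hz.
16 Hz ≤ fs/2 = 22 Hz, appears at 16 Hz.
164 Hz mod fs = 32 Hz.
32 Hz > fs/2 = 22 Hz, folds to fs − 32 Hz = 12 Hz.
84 Hz and 92 Hz both map to 4 Hz.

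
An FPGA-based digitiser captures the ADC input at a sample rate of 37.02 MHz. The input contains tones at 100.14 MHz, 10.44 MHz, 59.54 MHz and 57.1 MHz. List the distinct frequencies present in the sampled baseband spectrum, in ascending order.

10.44 MHz, 10.92 MHz, 14.5 MHz, 16.94 MHz

fs/2 = 18.51 MHz.
100.14 MHz mod fs = 26.1 MHz.
26.1 MHz > fs/2 = 18.51 MHz, folds to fs − 26.1 MHz = 10.92 MHz.
10.44 MHz ≤ fs/2 = 18.51 MHz, passes unchanged.
59.54 MHz mod fs = 22.52 MHz.
22.52 MHz > fs/2 = 18.51 MHz, folds to fs − 22.52 MHz = 14.5 MHz.
57.1 MHz mod fs = 20.08 MHz.
20.08 MHz > fs/2 = 18.51 MHz, folds to fs − 20.08 MHz = 16.94 MHz.
Distinct values: {10.44 MHz, 10.92 MHz, 14.5 MHz, 16.94 MHz}.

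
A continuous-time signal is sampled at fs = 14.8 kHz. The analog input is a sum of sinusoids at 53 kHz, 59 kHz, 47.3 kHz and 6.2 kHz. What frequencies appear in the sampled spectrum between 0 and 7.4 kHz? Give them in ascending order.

0.2 kHz, 2.9 kHz, 6.2 kHz

fs/2 = 7.4 kHz.
53 kHz mod fs = 8.6 kHz.
8.6 kHz > fs/2 = 7.4 kHz, folds to fs − 8.6 kHz = 6.2 kHz.
59 kHz mod fs = 14.6 kHz.
14.6 kHz > fs/2 = 7.4 kHz, folds to fs − 14.6 kHz = 0.2 kHz.
47.3 kHz mod fs = 2.9 kHz.
2.9 kHz ≤ fs/2 = 7.4 kHz, appears at 2.9 kHz.
6.2 kHz ≤ fs/2 = 7.4 kHz, passes unchanged.
Distinct values: {0.2 kHz, 2.9 kHz, 6.2 kHz}.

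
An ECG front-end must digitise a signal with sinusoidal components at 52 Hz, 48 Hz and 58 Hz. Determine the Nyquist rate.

116 Hz

Highest-frequency component: 58 Hz.
Nyquist rate = 2 × 58 Hz = 116 Hz.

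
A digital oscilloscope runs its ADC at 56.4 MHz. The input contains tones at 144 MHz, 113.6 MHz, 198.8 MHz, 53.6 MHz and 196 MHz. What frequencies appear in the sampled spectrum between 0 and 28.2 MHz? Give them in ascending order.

fs/2 = 28.2 MHz.
144 MHz mod fs = 31.2 MHz.
31.2 MHz > fs/2 = 28.2 MHz, folds to fs − 31.2 MHz = 25.2 MHz.
113.6 MHz mod fs = 0.8 MHz.
0.8 MHz ≤ fs/2 = 28.2 MHz, appears at 0.8 MHz.
198.8 MHz mod fs = 29.6 MHz.
29.6 MHz > fs/2 = 28.2 MHz, folds to fs − 29.6 MHz = 26.8 MHz.
53.6 MHz > fs/2 = 28.2 MHz, folds to fs − 53.6 MHz = 2.8 MHz.
196 MHz mod fs = 26.8 MHz.
26.8 MHz ≤ fs/2 = 28.2 MHz, appears at 26.8 MHz.
Distinct values: {0.8 MHz, 2.8 MHz, 25.2 MHz, 26.8 MHz}.

0.8 MHz, 2.8 MHz, 25.2 MHz, 26.8 MHz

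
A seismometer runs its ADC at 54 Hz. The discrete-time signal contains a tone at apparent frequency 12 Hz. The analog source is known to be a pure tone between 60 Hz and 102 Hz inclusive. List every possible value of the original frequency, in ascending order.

Frequencies that alias to 12 Hz are k·fs ± 12 Hz for integer k ≥ 0.
k=0: 12 Hz.
k=1: 42 Hz, 66 Hz.
k=2: 96 Hz, 120 Hz.
k=3: 150 Hz, 174 Hz.
Within [60 Hz, 102 Hz]: 66 Hz, 96 Hz.

66 Hz, 96 Hz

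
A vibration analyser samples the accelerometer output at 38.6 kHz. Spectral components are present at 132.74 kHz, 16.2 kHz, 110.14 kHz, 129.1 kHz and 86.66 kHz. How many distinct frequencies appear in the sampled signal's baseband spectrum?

fs/2 = 19.3 kHz.
132.74 kHz mod fs = 16.94 kHz.
16.94 kHz ≤ fs/2 = 19.3 kHz, appears at 16.94 kHz.
16.2 kHz ≤ fs/2 = 19.3 kHz, passes unchanged.
110.14 kHz mod fs = 32.94 kHz.
32.94 kHz > fs/2 = 19.3 kHz, folds to fs − 32.94 kHz = 5.66 kHz.
129.1 kHz mod fs = 13.3 kHz.
13.3 kHz ≤ fs/2 = 19.3 kHz, appears at 13.3 kHz.
86.66 kHz mod fs = 9.46 kHz.
9.46 kHz ≤ fs/2 = 19.3 kHz, appears at 9.46 kHz.
Distinct values: {5.66 kHz, 9.46 kHz, 13.3 kHz, 16.2 kHz, 16.94 kHz} → 5.

5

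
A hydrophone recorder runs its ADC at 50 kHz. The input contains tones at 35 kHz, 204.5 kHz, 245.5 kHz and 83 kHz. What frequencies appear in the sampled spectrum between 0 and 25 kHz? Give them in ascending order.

fs/2 = 25 kHz.
35 kHz > fs/2 = 25 kHz, folds to fs − 35 kHz = 15 kHz.
204.5 kHz mod fs = 4.5 kHz.
4.5 kHz ≤ fs/2 = 25 kHz, appears at 4.5 kHz.
245.5 kHz mod fs = 45.5 kHz.
45.5 kHz > fs/2 = 25 kHz, folds to fs − 45.5 kHz = 4.5 kHz.
83 kHz mod fs = 33 kHz.
33 kHz > fs/2 = 25 kHz, folds to fs − 33 kHz = 17 kHz.
Distinct values: {4.5 kHz, 15 kHz, 17 kHz}.

4.5 kHz, 15 kHz, 17 kHz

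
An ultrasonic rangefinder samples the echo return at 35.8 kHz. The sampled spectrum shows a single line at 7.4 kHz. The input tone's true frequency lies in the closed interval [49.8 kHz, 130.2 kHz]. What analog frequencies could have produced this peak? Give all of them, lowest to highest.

Frequencies that alias to 7.4 kHz are k·fs ± 7.4 kHz for integer k ≥ 0.
k=0: 7.4 kHz.
k=1: 28.4 kHz, 43.2 kHz.
k=2: 64.2 kHz, 79 kHz.
k=3: 100 kHz, 114.8 kHz.
k=4: 135.8 kHz, 150.6 kHz.
Within [49.8 kHz, 130.2 kHz]: 64.2 kHz, 79 kHz, 100 kHz, 114.8 kHz.

64.2 kHz, 79 kHz, 100 kHz, 114.8 kHz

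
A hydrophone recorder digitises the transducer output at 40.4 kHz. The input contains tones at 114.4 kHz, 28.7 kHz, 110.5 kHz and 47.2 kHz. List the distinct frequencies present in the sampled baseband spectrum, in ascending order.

fs/2 = 20.2 kHz.
114.4 kHz mod fs = 33.6 kHz.
33.6 kHz > fs/2 = 20.2 kHz, folds to fs − 33.6 kHz = 6.8 kHz.
28.7 kHz > fs/2 = 20.2 kHz, folds to fs − 28.7 kHz = 11.7 kHz.
110.5 kHz mod fs = 29.7 kHz.
29.7 kHz > fs/2 = 20.2 kHz, folds to fs − 29.7 kHz = 10.7 kHz.
47.2 kHz mod fs = 6.8 kHz.
6.8 kHz ≤ fs/2 = 20.2 kHz, appears at 6.8 kHz.
Distinct values: {6.8 kHz, 10.7 kHz, 11.7 kHz}.

6.8 kHz, 10.7 kHz, 11.7 kHz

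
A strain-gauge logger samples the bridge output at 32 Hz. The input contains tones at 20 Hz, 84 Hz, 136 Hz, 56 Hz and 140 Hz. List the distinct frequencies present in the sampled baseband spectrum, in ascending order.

fs/2 = 16 Hz.
20 Hz > fs/2 = 16 Hz, folds to fs − 20 Hz = 12 Hz.
84 Hz mod fs = 20 Hz.
20 Hz > fs/2 = 16 Hz, folds to fs − 20 Hz = 12 Hz.
136 Hz mod fs = 8 Hz.
8 Hz ≤ fs/2 = 16 Hz, appears at 8 Hz.
56 Hz mod fs = 24 Hz.
24 Hz > fs/2 = 16 Hz, folds to fs − 24 Hz = 8 Hz.
140 Hz mod fs = 12 Hz.
12 Hz ≤ fs/2 = 16 Hz, appears at 12 Hz.
Distinct values: {8 Hz, 12 Hz}.

8 Hz, 12 Hz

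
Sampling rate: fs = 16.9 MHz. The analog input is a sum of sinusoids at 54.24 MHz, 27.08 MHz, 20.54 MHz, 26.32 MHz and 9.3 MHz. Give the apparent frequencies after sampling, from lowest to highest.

fs/2 = 8.45 MHz.
54.24 MHz mod fs = 3.54 MHz.
3.54 MHz ≤ fs/2 = 8.45 MHz, appears at 3.54 MHz.
27.08 MHz mod fs = 10.18 MHz.
10.18 MHz > fs/2 = 8.45 MHz, folds to fs − 10.18 MHz = 6.72 MHz.
20.54 MHz mod fs = 3.64 MHz.
3.64 MHz ≤ fs/2 = 8.45 MHz, appears at 3.64 MHz.
26.32 MHz mod fs = 9.42 MHz.
9.42 MHz > fs/2 = 8.45 MHz, folds to fs − 9.42 MHz = 7.48 MHz.
9.3 MHz > fs/2 = 8.45 MHz, folds to fs − 9.3 MHz = 7.6 MHz.
Distinct values: {3.54 MHz, 3.64 MHz, 6.72 MHz, 7.48 MHz, 7.6 MHz}.

3.54 MHz, 3.64 MHz, 6.72 MHz, 7.48 MHz, 7.6 MHz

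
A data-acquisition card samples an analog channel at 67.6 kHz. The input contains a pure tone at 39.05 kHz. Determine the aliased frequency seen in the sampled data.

39.05 kHz > fs/2 = 33.8 kHz, folds to fs − 39.05 kHz = 28.55 kHz.

28.55 kHz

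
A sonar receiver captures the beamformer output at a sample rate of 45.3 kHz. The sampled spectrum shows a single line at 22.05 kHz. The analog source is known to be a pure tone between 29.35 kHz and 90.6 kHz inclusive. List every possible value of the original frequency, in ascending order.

67.35 kHz, 68.55 kHz

Frequencies that alias to 22.05 kHz are k·fs ± 22.05 kHz for integer k ≥ 0.
k=0: 22.05 kHz.
k=1: 23.25 kHz, 67.35 kHz.
k=2: 68.55 kHz, 112.65 kHz.
k=3: 113.85 kHz, 157.95 kHz.
Within [29.35 kHz, 90.6 kHz]: 67.35 kHz, 68.55 kHz.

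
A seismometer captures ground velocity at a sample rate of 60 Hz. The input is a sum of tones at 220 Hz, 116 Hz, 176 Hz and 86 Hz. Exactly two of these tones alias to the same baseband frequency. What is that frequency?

4 Hz

fs/2 = 30 Hz.
220 Hz mod fs = 40 Hz.
40 Hz > fs/2 = 30 Hz, folds to fs − 40 Hz = 20 Hz.
116 Hz mod fs = 56 Hz.
56 Hz > fs/2 = 30 Hz, folds to fs − 56 Hz = 4 Hz.
176 Hz mod fs = 56 Hz.
56 Hz > fs/2 = 30 Hz, folds to fs − 56 Hz = 4 Hz.
86 Hz mod fs = 26 Hz.
26 Hz ≤ fs/2 = 30 Hz, appears at 26 Hz.
116 Hz and 176 Hz both map to 4 Hz.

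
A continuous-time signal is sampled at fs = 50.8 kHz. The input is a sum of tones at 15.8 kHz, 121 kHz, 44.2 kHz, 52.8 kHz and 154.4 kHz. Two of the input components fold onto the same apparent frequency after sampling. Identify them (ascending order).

52.8 kHz, 154.4 kHz

fs/2 = 25.4 kHz.
15.8 kHz ≤ fs/2 = 25.4 kHz, passes unchanged.
121 kHz mod fs = 19.4 kHz.
19.4 kHz ≤ fs/2 = 25.4 kHz, appears at 19.4 kHz.
44.2 kHz > fs/2 = 25.4 kHz, folds to fs − 44.2 kHz = 6.6 kHz.
52.8 kHz mod fs = 2 kHz.
2 kHz ≤ fs/2 = 25.4 kHz, appears at 2 kHz.
154.4 kHz mod fs = 2 kHz.
2 kHz ≤ fs/2 = 25.4 kHz, appears at 2 kHz.
52.8 kHz and 154.4 kHz both map to 2 kHz.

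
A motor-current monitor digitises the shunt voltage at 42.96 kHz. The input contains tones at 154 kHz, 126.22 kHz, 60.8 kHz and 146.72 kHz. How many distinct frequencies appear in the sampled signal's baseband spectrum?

fs/2 = 21.48 kHz.
154 kHz mod fs = 25.12 kHz.
25.12 kHz > fs/2 = 21.48 kHz, folds to fs − 25.12 kHz = 17.84 kHz.
126.22 kHz mod fs = 40.3 kHz.
40.3 kHz > fs/2 = 21.48 kHz, folds to fs − 40.3 kHz = 2.66 kHz.
60.8 kHz mod fs = 17.84 kHz.
17.84 kHz ≤ fs/2 = 21.48 kHz, appears at 17.84 kHz.
146.72 kHz mod fs = 17.84 kHz.
17.84 kHz ≤ fs/2 = 21.48 kHz, appears at 17.84 kHz.
Distinct values: {2.66 kHz, 17.84 kHz} → 2.

2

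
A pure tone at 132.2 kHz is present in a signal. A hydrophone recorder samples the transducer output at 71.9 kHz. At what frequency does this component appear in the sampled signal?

132.2 kHz mod fs = 60.3 kHz.
60.3 kHz > fs/2 = 35.95 kHz, folds to fs − 60.3 kHz = 11.6 kHz.

11.6 kHz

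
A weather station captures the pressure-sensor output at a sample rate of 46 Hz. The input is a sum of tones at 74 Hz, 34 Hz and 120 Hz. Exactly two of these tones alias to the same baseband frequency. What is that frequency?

18 Hz

fs/2 = 23 Hz.
74 Hz mod fs = 28 Hz.
28 Hz > fs/2 = 23 Hz, folds to fs − 28 Hz = 18 Hz.
34 Hz > fs/2 = 23 Hz, folds to fs − 34 Hz = 12 Hz.
120 Hz mod fs = 28 Hz.
28 Hz > fs/2 = 23 Hz, folds to fs − 28 Hz = 18 Hz.
74 Hz and 120 Hz both map to 18 Hz.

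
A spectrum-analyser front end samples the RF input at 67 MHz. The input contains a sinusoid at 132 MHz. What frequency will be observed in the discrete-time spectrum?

132 MHz mod fs = 65 MHz.
65 MHz > fs/2 = 33.5 MHz, folds to fs − 65 MHz = 2 MHz.

2 MHz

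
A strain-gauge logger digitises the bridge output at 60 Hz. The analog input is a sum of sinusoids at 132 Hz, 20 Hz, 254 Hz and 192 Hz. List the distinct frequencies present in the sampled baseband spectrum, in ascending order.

12 Hz, 14 Hz, 20 Hz

fs/2 = 30 Hz.
132 Hz mod fs = 12 Hz.
12 Hz ≤ fs/2 = 30 Hz, appears at 12 Hz.
20 Hz ≤ fs/2 = 30 Hz, passes unchanged.
254 Hz mod fs = 14 Hz.
14 Hz ≤ fs/2 = 30 Hz, appears at 14 Hz.
192 Hz mod fs = 12 Hz.
12 Hz ≤ fs/2 = 30 Hz, appears at 12 Hz.
Distinct values: {12 Hz, 14 Hz, 20 Hz}.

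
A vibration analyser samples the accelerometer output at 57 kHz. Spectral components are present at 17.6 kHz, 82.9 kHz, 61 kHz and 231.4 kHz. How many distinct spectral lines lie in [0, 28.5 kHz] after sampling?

fs/2 = 28.5 kHz.
17.6 kHz ≤ fs/2 = 28.5 kHz, passes unchanged.
82.9 kHz mod fs = 25.9 kHz.
25.9 kHz ≤ fs/2 = 28.5 kHz, appears at 25.9 kHz.
61 kHz mod fs = 4 kHz.
4 kHz ≤ fs/2 = 28.5 kHz, appears at 4 kHz.
231.4 kHz mod fs = 3.4 kHz.
3.4 kHz ≤ fs/2 = 28.5 kHz, appears at 3.4 kHz.
Distinct values: {3.4 kHz, 4 kHz, 17.6 kHz, 25.9 kHz} → 4.

4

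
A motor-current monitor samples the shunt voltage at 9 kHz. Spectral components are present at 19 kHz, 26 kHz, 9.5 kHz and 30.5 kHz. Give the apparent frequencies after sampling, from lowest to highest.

fs/2 = 4.5 kHz.
19 kHz mod fs = 1 kHz.
1 kHz ≤ fs/2 = 4.5 kHz, appears at 1 kHz.
26 kHz mod fs = 8 kHz.
8 kHz > fs/2 = 4.5 kHz, folds to fs − 8 kHz = 1 kHz.
9.5 kHz mod fs = 0.5 kHz.
0.5 kHz ≤ fs/2 = 4.5 kHz, appears at 0.5 kHz.
30.5 kHz mod fs = 3.5 kHz.
3.5 kHz ≤ fs/2 = 4.5 kHz, appears at 3.5 kHz.
Distinct values: {0.5 kHz, 1 kHz, 3.5 kHz}.

0.5 kHz, 1 kHz, 3.5 kHz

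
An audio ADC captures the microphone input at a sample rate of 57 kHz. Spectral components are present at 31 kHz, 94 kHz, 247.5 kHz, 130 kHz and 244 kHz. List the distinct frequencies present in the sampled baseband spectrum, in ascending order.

16 kHz, 19.5 kHz, 20 kHz, 26 kHz

fs/2 = 28.5 kHz.
31 kHz > fs/2 = 28.5 kHz, folds to fs − 31 kHz = 26 kHz.
94 kHz mod fs = 37 kHz.
37 kHz > fs/2 = 28.5 kHz, folds to fs − 37 kHz = 20 kHz.
247.5 kHz mod fs = 19.5 kHz.
19.5 kHz ≤ fs/2 = 28.5 kHz, appears at 19.5 kHz.
130 kHz mod fs = 16 kHz.
16 kHz ≤ fs/2 = 28.5 kHz, appears at 16 kHz.
244 kHz mod fs = 16 kHz.
16 kHz ≤ fs/2 = 28.5 kHz, appears at 16 kHz.
Distinct values: {16 kHz, 19.5 kHz, 20 kHz, 26 kHz}.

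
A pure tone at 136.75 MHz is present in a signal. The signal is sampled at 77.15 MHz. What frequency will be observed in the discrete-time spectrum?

17.55 MHz

136.75 MHz mod fs = 59.6 MHz.
59.6 MHz > fs/2 = 38.575 MHz, folds to fs − 59.6 MHz = 17.55 MHz.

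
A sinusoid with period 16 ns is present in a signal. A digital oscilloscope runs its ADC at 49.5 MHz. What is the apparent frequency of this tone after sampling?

T = 16 ns → f = 1/T = 62.5 MHz.
62.5 MHz mod fs = 13 MHz.
13 MHz ≤ fs/2 = 24.75 MHz, appears at 13 MHz.

13 MHz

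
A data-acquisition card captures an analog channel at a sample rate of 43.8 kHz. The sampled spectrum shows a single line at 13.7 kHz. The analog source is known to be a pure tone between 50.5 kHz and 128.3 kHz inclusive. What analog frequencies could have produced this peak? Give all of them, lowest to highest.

57.5 kHz, 73.9 kHz, 101.3 kHz, 117.7 kHz

Frequencies that alias to 13.7 kHz are k·fs ± 13.7 kHz for integer k ≥ 0.
k=0: 13.7 kHz.
k=1: 30.1 kHz, 57.5 kHz.
k=2: 73.9 kHz, 101.3 kHz.
k=3: 117.7 kHz, 145.1 kHz.
k=4: 161.5 kHz, 188.9 kHz.
Within [50.5 kHz, 128.3 kHz]: 57.5 kHz, 73.9 kHz, 101.3 kHz, 117.7 kHz.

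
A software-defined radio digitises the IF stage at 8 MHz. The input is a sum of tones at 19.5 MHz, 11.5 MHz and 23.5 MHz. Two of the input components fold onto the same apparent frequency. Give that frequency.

3.5 MHz

fs/2 = 4 MHz.
19.5 MHz mod fs = 3.5 MHz.
3.5 MHz ≤ fs/2 = 4 MHz, appears at 3.5 MHz.
11.5 MHz mod fs = 3.5 MHz.
3.5 MHz ≤ fs/2 = 4 MHz, appears at 3.5 MHz.
23.5 MHz mod fs = 7.5 MHz.
7.5 MHz > fs/2 = 4 MHz, folds to fs − 7.5 MHz = 0.5 MHz.
11.5 MHz and 19.5 MHz both map to 3.5 MHz.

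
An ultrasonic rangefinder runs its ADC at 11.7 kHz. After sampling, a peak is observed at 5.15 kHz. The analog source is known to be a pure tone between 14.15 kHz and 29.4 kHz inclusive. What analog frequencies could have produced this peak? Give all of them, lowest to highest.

16.85 kHz, 18.25 kHz, 28.55 kHz

Frequencies that alias to 5.15 kHz are k·fs ± 5.15 kHz for integer k ≥ 0.
k=0: 5.15 kHz.
k=1: 6.55 kHz, 16.85 kHz.
k=2: 18.25 kHz, 28.55 kHz.
k=3: 29.95 kHz, 40.25 kHz.
Within [14.15 kHz, 29.4 kHz]: 16.85 kHz, 18.25 kHz, 28.55 kHz.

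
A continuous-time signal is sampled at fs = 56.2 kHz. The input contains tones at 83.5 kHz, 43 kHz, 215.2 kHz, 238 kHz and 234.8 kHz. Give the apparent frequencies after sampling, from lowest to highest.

9.6 kHz, 10 kHz, 13.2 kHz, 27.3 kHz

fs/2 = 28.1 kHz.
83.5 kHz mod fs = 27.3 kHz.
27.3 kHz ≤ fs/2 = 28.1 kHz, appears at 27.3 kHz.
43 kHz > fs/2 = 28.1 kHz, folds to fs − 43 kHz = 13.2 kHz.
215.2 kHz mod fs = 46.6 kHz.
46.6 kHz > fs/2 = 28.1 kHz, folds to fs − 46.6 kHz = 9.6 kHz.
238 kHz mod fs = 13.2 kHz.
13.2 kHz ≤ fs/2 = 28.1 kHz, appears at 13.2 kHz.
234.8 kHz mod fs = 10 kHz.
10 kHz ≤ fs/2 = 28.1 kHz, appears at 10 kHz.
Distinct values: {9.6 kHz, 10 kHz, 13.2 kHz, 27.3 kHz}.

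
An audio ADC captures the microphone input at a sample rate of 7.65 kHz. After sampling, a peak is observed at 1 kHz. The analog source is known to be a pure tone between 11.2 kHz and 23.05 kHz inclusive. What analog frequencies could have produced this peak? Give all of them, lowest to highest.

14.3 kHz, 16.3 kHz, 21.95 kHz

Frequencies that alias to 1 kHz are k·fs ± 1 kHz for integer k ≥ 0.
k=0: 1 kHz.
k=1: 6.65 kHz, 8.65 kHz.
k=2: 14.3 kHz, 16.3 kHz.
k=3: 21.95 kHz, 23.95 kHz.
k=4: 29.6 kHz, 31.6 kHz.
Within [11.2 kHz, 23.05 kHz]: 14.3 kHz, 16.3 kHz, 21.95 kHz.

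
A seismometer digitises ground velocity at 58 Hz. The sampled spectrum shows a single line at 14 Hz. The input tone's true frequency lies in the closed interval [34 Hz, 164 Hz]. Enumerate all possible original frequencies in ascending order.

44 Hz, 72 Hz, 102 Hz, 130 Hz, 160 Hz

Frequencies that alias to 14 Hz are k·fs ± 14 Hz for integer k ≥ 0.
k=0: 14 Hz.
k=1: 44 Hz, 72 Hz.
k=2: 102 Hz, 130 Hz.
k=3: 160 Hz, 188 Hz.
k=4: 218 Hz, 246 Hz.
Within [34 Hz, 164 Hz]: 44 Hz, 72 Hz, 102 Hz, 130 Hz, 160 Hz.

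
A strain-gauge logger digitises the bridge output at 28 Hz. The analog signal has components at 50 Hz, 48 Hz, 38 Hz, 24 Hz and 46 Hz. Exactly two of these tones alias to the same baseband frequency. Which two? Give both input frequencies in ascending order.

fs/2 = 14 Hz.
50 Hz mod fs = 22 Hz.
22 Hz > fs/2 = 14 Hz, folds to fs − 22 Hz = 6 Hz.
48 Hz mod fs = 20 Hz.
20 Hz > fs/2 = 14 Hz, folds to fs − 20 Hz = 8 Hz.
38 Hz mod fs = 10 Hz.
10 Hz ≤ fs/2 = 14 Hz, appears at 10 Hz.
24 Hz > fs/2 = 14 Hz, folds to fs − 24 Hz = 4 Hz.
46 Hz mod fs = 18 Hz.
18 Hz > fs/2 = 14 Hz, folds to fs − 18 Hz = 10 Hz.
38 Hz and 46 Hz both map to 10 Hz.

38 Hz, 46 Hz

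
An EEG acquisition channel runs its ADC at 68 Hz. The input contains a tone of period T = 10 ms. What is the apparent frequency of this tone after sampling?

T = 10 ms → f = 1/T = 100 Hz.
100 Hz mod fs = 32 Hz.
32 Hz ≤ fs/2 = 34 Hz, appears at 32 Hz.

32 Hz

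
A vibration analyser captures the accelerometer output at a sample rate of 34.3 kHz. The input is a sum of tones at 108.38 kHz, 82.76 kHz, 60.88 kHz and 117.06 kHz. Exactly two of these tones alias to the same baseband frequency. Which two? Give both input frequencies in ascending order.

82.76 kHz, 117.06 kHz

fs/2 = 17.15 kHz.
108.38 kHz mod fs = 5.48 kHz.
5.48 kHz ≤ fs/2 = 17.15 kHz, appears at 5.48 kHz.
82.76 kHz mod fs = 14.16 kHz.
14.16 kHz ≤ fs/2 = 17.15 kHz, appears at 14.16 kHz.
60.88 kHz mod fs = 26.58 kHz.
26.58 kHz > fs/2 = 17.15 kHz, folds to fs − 26.58 kHz = 7.72 kHz.
117.06 kHz mod fs = 14.16 kHz.
14.16 kHz ≤ fs/2 = 17.15 kHz, appears at 14.16 kHz.
82.76 kHz and 117.06 kHz both map to 14.16 kHz.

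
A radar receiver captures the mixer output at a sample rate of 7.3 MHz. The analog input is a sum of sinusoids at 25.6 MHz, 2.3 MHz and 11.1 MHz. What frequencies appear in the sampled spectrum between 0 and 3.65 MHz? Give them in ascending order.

fs/2 = 3.65 MHz.
25.6 MHz mod fs = 3.7 MHz.
3.7 MHz > fs/2 = 3.65 MHz, folds to fs − 3.7 MHz = 3.6 MHz.
2.3 MHz ≤ fs/2 = 3.65 MHz, passes unchanged.
11.1 MHz mod fs = 3.8 MHz.
3.8 MHz > fs/2 = 3.65 MHz, folds to fs − 3.8 MHz = 3.5 MHz.
Distinct values: {2.3 MHz, 3.5 MHz, 3.6 MHz}.

2.3 MHz, 3.5 MHz, 3.6 MHz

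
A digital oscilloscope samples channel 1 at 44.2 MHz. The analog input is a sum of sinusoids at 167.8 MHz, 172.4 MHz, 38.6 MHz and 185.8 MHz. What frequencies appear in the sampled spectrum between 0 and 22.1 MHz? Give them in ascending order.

4.4 MHz, 5.6 MHz, 9 MHz

fs/2 = 22.1 MHz.
167.8 MHz mod fs = 35.2 MHz.
35.2 MHz > fs/2 = 22.1 MHz, folds to fs − 35.2 MHz = 9 MHz.
172.4 MHz mod fs = 39.8 MHz.
39.8 MHz > fs/2 = 22.1 MHz, folds to fs − 39.8 MHz = 4.4 MHz.
38.6 MHz > fs/2 = 22.1 MHz, folds to fs − 38.6 MHz = 5.6 MHz.
185.8 MHz mod fs = 9 MHz.
9 MHz ≤ fs/2 = 22.1 MHz, appears at 9 MHz.
Distinct values: {4.4 MHz, 5.6 MHz, 9 MHz}.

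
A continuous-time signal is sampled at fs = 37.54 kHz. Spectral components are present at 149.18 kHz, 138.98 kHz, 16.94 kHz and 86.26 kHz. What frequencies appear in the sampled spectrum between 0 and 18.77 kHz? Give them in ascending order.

0.98 kHz, 11.18 kHz, 16.94 kHz

fs/2 = 18.77 kHz.
149.18 kHz mod fs = 36.56 kHz.
36.56 kHz > fs/2 = 18.77 kHz, folds to fs − 36.56 kHz = 0.98 kHz.
138.98 kHz mod fs = 26.36 kHz.
26.36 kHz > fs/2 = 18.77 kHz, folds to fs − 26.36 kHz = 11.18 kHz.
16.94 kHz ≤ fs/2 = 18.77 kHz, passes unchanged.
86.26 kHz mod fs = 11.18 kHz.
11.18 kHz ≤ fs/2 = 18.77 kHz, appears at 11.18 kHz.
Distinct values: {0.98 kHz, 11.18 kHz, 16.94 kHz}.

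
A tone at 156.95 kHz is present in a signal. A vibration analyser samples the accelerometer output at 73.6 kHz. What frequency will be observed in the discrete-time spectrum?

156.95 kHz mod fs = 9.75 kHz.
9.75 kHz ≤ fs/2 = 36.8 kHz, appears at 9.75 kHz.

9.75 kHz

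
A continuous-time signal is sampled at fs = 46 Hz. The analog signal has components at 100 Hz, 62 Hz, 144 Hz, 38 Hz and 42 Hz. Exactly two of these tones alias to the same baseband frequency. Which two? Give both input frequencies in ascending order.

38 Hz, 100 Hz

fs/2 = 23 Hz.
100 Hz mod fs = 8 Hz.
8 Hz ≤ fs/2 = 23 Hz, appears at 8 Hz.
62 Hz mod fs = 16 Hz.
16 Hz ≤ fs/2 = 23 Hz, appears at 16 Hz.
144 Hz mod fs = 6 Hz.
6 Hz ≤ fs/2 = 23 Hz, appears at 6 Hz.
38 Hz > fs/2 = 23 Hz, folds to fs − 38 Hz = 8 Hz.
42 Hz > fs/2 = 23 Hz, folds to fs − 42 Hz = 4 Hz.
38 Hz and 100 Hz both map to 8 Hz.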